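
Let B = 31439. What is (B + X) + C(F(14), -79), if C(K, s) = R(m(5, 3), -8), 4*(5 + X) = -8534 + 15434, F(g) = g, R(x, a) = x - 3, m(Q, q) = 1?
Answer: 33157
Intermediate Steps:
R(x, a) = -3 + x
X = 1720 (X = -5 + (-8534 + 15434)/4 = -5 + (¼)*6900 = -5 + 1725 = 1720)
C(K, s) = -2 (C(K, s) = -3 + 1 = -2)
(B + X) + C(F(14), -79) = (31439 + 1720) - 2 = 33159 - 2 = 33157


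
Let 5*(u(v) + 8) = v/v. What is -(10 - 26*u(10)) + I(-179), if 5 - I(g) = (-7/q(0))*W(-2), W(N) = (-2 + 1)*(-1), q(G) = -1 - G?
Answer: -1074/5 ≈ -214.80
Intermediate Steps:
u(v) = -39/5 (u(v) = -8 + (v/v)/5 = -8 + (1/5)*1 = -8 + 1/5 = -39/5)
W(N) = 1 (W(N) = -1*(-1) = 1)
I(g) = -2 (I(g) = 5 - (-7/(-1 - 1*0)) = 5 - (-7/(-1 + 0)) = 5 - (-7/(-1)) = 5 - (-7*(-1)) = 5 - 7 = -2)
-(10 - 26*u(10)) + I(-179) = -(10 - 26*(-39/5)) - 2 = -(10 + 1014/5) - 2 = -1*1064/5 - 2 = -1064/5 - 2 = -1074/5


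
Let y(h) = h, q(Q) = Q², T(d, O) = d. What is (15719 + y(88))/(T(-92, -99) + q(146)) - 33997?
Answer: -721536521/21224 ≈ -33996.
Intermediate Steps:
(15719 + y(88))/(T(-92, -99) + q(146)) - 33997 = (15719 + 88)/(-92 + 146²) - 33997 = 15807/(-92 + 21316) - 33997 = 15807/21224 - 33997 = -721536521/21224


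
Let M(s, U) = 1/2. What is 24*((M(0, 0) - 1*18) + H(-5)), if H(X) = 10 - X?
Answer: -60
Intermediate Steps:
M(s, U) = 1/2
24*((M(0, 0) - 1*18) + H(-5)) = 24*((1/2 - 1*18) + (10 - 1*(-5))) = 24*((1/2 - 18) + (10 + 5)) = 24*(-35/2 + 15) = 24*(-5/2) = -60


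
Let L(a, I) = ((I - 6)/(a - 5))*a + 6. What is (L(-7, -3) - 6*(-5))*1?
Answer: 123/4 ≈ 30.750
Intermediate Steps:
L(a, I) = 6 + a*(-6 + I)/(-5 + a) (L(a, I) = ((-6 + I)/(-5 + a))*a + 6 = a*(-6 + I)/(-5 + a) + 6 = 6 + a*(-6 + I)/(-5 + a))
(L(-7, -3) - 6*(-5))*1 = ((-30 - 3*(-7))/(-5 - 7) - 6*(-5))*1 = ((-30 + 21)/(-12) + 30)*1 = (-1/12*(-9) + 30)*1 = (¾ + 30)*1 = (123/4)*1 = 123/4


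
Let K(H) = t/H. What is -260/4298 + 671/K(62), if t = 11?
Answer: 8127388/2149 ≈ 3781.9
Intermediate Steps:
K(H) = 11/H
-260/4298 + 671/K(62) = -260/4298 + 671/((11/62)) = -260*1/4298 + 671/((11*(1/62))) = -130/2149 + 671/(11/62) = -130/2149 + 671*(62/11) = -130/2149 + 3782 = 8127388/2149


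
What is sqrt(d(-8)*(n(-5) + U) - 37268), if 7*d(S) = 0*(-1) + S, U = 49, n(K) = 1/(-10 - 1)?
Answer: 2*I*sqrt(55323345)/77 ≈ 193.19*I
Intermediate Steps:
n(K) = -1/11 (n(K) = 1/(-11) = -1/11)
d(S) = S/7 (d(S) = (0*(-1) + S)/7 = (0 + S)/7 = S/7)
sqrt(d(-8)*(n(-5) + U) - 37268) = sqrt(((1/7)*(-8))*(-1/11 + 49) - 37268) = sqrt(-8/7*538/11 - 37268) = sqrt(-4304/77 - 37268) = sqrt(-2873940/77) = 2*I*sqrt(55323345)/77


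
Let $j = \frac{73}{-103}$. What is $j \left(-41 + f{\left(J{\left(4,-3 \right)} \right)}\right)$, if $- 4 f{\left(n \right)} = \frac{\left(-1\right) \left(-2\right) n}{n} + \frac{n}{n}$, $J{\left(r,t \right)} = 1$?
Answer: $\frac{12191}{412} \approx 29.59$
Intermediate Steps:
$j = - \frac{73}{103}$ ($j = 73 \left(- \frac{1}{103}\right) = - \frac{73}{103} \approx -0.70874$)
$f{\left(n \right)} = - \frac{3}{4}$ ($f{\left(n \right)} = - \frac{\frac{\left(-1\right) \left(-2\right) n}{n} + \frac{n}{n}}{4} = - \frac{\frac{2 n}{n} + 1}{4} = - \frac{2 + 1}{4} = \left(- \frac{1}{4}\right) 3 = - \frac{3}{4}$)
$j \left(-41 + f{\left(J{\left(4,-3 \right)} \right)}\right) = - \frac{73 \left(-41 - \frac{3}{4}\right)}{103} = \left(- \frac{73}{103}\right) \left(- \frac{167}{4}\right) = \frac{12191}{412}$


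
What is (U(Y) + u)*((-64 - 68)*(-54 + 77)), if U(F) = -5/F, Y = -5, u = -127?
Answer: 382536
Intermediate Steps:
(U(Y) + u)*((-64 - 68)*(-54 + 77)) = (-5/(-5) - 127)*((-64 - 68)*(-54 + 77)) = (-5*(-⅕) - 127)*(-132*23) = (1 - 127)*(-3036) = -126*(-3036) = 382536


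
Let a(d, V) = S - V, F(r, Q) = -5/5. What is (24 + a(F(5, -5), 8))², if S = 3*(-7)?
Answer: 25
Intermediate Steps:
F(r, Q) = -1 (F(r, Q) = -5*⅕ = -1)
S = -21
a(d, V) = -21 - V
(24 + a(F(5, -5), 8))² = (24 + (-21 - 1*8))² = (24 + (-21 - 8))² = (24 - 29)² = (-5)² = 25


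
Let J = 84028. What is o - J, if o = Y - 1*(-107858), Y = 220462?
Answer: 244292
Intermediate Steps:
o = 328320 (o = 220462 - 1*(-107858) = 220462 + 107858 = 328320)
o - J = 328320 - 1*84028 = 328320 - 84028 = 244292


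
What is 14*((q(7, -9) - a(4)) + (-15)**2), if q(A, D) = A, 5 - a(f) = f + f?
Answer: 3290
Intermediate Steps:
a(f) = 5 - 2*f (a(f) = 5 - (f + f) = 5 - 2*f)
14*((q(7, -9) - a(4)) + (-15)**2) = 14*((7 - (5 - 2*4)) + (-15)**2) = 14*((7 - (5 - 8)) + 225) = 14*((7 - 1*(-3)) + 225) = 14*((7 + 3) + 225) = 14*(10 + 225) = 14*235 = 3290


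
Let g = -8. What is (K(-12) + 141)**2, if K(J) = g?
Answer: 17689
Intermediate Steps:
K(J) = -8
(K(-12) + 141)**2 = (-8 + 141)**2 = 133**2 = 17689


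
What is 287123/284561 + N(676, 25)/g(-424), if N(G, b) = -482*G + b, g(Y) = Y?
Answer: 92833705879/120653864 ≈ 769.42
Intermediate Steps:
N(G, b) = b - 482*G
287123/284561 + N(676, 25)/g(-424) = 287123/284561 + (25 - 482*676)/(-424) = 287123*(1/284561) + (25 - 325832)*(-1/424) = 287123/284561 - 325807*(-1/424) = 287123/284561 + 325807/424 = 92833705879/120653864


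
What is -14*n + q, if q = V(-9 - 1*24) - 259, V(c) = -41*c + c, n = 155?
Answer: -1109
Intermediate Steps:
V(c) = -40*c
q = 1061 (q = -40*(-9 - 1*24) - 259 = -40*(-9 - 24) - 259 = -40*(-33) - 259 = 1320 - 259 = 1061)
-14*n + q = -14*155 + 1061 = -2170 + 1061 = -1109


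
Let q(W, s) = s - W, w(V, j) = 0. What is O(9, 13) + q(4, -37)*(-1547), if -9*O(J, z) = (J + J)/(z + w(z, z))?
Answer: 824549/13 ≈ 63427.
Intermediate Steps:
O(J, z) = -2*J/(9*z) (O(J, z) = -(J + J)/(9*(z + 0)) = -2*J/(9*z))
O(9, 13) + q(4, -37)*(-1547) = -2/9*9/13 + (-37 - 1*4)*(-1547) = -2/9*9*1/13 + (-37 - 4)*(-1547) = -2/13 - 41*(-1547) = -2/13 + 63427 = 824549/13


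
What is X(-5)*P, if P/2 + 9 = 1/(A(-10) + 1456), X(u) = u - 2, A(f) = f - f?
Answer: 13103/104 ≈ 125.99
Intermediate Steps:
A(f) = 0
X(u) = -2 + u
P = -13103/728 (P = -18 + 2/(0 + 1456) = -18 + 2/1456 = -18 + 2*(1/1456) = -18 + 1/728 = -13103/728 ≈ -17.999)
X(-5)*P = (-2 - 5)*(-13103/728) = -7*(-13103/728) = 13103/104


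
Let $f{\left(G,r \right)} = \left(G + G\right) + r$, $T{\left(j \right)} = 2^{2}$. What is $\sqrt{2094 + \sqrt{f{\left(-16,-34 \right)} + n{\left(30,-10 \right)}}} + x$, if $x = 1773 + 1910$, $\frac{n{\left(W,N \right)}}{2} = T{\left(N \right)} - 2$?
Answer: $3683 + \sqrt{2094 + i \sqrt{62}} \approx 3728.8 + 0.086035 i$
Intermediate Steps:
$T{\left(j \right)} = 4$
$n{\left(W,N \right)} = 4$ ($n{\left(W,N \right)} = 2 \left(4 - 2\right) = 2 \cdot 2 = 4$)
$f{\left(G,r \right)} = r + 2 G$ ($f{\left(G,r \right)} = 2 G + r = r + 2 G$)
$x = 3683$
$\sqrt{2094 + \sqrt{f{\left(-16,-34 \right)} + n{\left(30,-10 \right)}}} + x = \sqrt{2094 + \sqrt{\left(-34 + 2 \left(-16\right)\right) + 4}} + 3683 = \sqrt{2094 + \sqrt{\left(-34 - 32\right) + 4}} + 3683 = \sqrt{2094 + \sqrt{-66 + 4}} + 3683 = \sqrt{2094 + \sqrt{-62}} + 3683 = \sqrt{2094 + i \sqrt{62}} + 3683 = 3683 + \sqrt{2094 + i \sqrt{62}}$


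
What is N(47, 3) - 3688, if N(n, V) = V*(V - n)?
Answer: -3820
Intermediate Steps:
N(47, 3) - 3688 = 3*(3 - 1*47) - 3688 = 3*(3 - 47) - 3688 = 3*(-44) - 3688 = -132 - 3688 = -3820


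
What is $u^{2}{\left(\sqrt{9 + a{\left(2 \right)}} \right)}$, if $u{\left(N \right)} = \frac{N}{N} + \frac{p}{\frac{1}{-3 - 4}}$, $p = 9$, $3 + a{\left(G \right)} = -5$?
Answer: $3844$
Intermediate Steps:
$a{\left(G \right)} = -8$ ($a{\left(G \right)} = -3 - 5 = -8$)
$u{\left(N \right)} = -62$ ($u{\left(N \right)} = \frac{N}{N} + \frac{9}{\frac{1}{-3 - 4}} = 1 + \frac{9}{\frac{1}{-7}} = 1 + \frac{9}{- \frac{1}{7}} = 1 + 9 \left(-7\right) = 1 - 63 = -62$)
$u^{2}{\left(\sqrt{9 + a{\left(2 \right)}} \right)} = \left(-62\right)^{2} = 3844$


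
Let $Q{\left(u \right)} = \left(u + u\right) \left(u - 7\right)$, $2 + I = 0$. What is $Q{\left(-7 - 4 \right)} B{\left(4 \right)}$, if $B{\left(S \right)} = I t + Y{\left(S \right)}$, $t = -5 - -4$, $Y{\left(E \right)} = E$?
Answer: $2376$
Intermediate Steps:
$t = -1$ ($t = -5 + 4 = -1$)
$I = -2$ ($I = -2 + 0 = -2$)
$B{\left(S \right)} = 2 + S$ ($B{\left(S \right)} = \left(-2\right) \left(-1\right) + S = 2 + S$)
$Q{\left(u \right)} = 2 u \left(-7 + u\right)$
$Q{\left(-7 - 4 \right)} B{\left(4 \right)} = 2 \left(-7 - 4\right) \left(-7 - 11\right) \left(2 + 4\right) = 2 \left(-7 - 4\right) \left(-7 - 11\right) 6 = 2 \left(-11\right) \left(-7 - 11\right) 6 = 2 \left(-11\right) \left(-18\right) 6 = 396 \cdot 6 = 2376$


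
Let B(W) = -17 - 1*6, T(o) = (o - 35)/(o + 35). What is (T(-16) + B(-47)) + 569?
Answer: 10323/19 ≈ 543.32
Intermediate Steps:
T(o) = (-35 + o)/(35 + o)
B(W) = -23 (B(W) = -17 - 6 = -23)
(T(-16) + B(-47)) + 569 = ((-35 - 16)/(35 - 16) - 23) + 569 = (-51/19 - 23) + 569 = -488/19 + 569 = 10323/19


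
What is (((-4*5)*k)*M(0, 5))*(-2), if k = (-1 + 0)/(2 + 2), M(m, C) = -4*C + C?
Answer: 150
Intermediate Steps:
M(m, C) = -3*C
k = -¼ (k = -1/4 = -1*¼ = -¼ ≈ -0.25000)
(((-4*5)*k)*M(0, 5))*(-2) = ((-4*5*(-¼))*(-3*5))*(-2) = (-20*(-¼)*(-15))*(-2) = (5*(-15))*(-2) = -75*(-2) = 150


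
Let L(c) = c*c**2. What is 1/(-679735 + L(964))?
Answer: 1/895161609 ≈ 1.1171e-9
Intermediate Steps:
L(c) = c**3
1/(-679735 + L(964)) = 1/(-679735 + 964**3) = 1/(-679735 + 895841344) = 1/895161609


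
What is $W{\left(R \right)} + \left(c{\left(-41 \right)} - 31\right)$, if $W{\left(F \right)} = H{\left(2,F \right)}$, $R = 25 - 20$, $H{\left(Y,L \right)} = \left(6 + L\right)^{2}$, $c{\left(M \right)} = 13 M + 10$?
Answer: $-433$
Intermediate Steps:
$c{\left(M \right)} = 10 + 13 M$
$R = 5$ ($R = 25 - 20 = 5$)
$W{\left(F \right)} = \left(6 + F\right)^{2}$
$W{\left(R \right)} + \left(c{\left(-41 \right)} - 31\right) = \left(6 + 5\right)^{2} + \left(\left(10 + 13 \left(-41\right)\right) - 31\right) = 11^{2} + \left(\left(10 - 533\right) - 31\right) = 121 - 554 = -433$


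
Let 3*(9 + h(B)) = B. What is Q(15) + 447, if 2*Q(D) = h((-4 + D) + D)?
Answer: 2681/6 ≈ 446.83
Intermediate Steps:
h(B) = -9 + B/3
Q(D) = -31/6 + D/3 (Q(D) = (-9 + ((-4 + D) + D)/3)/2 = (-9 + (-4 + 2*D)/3)/2 = (-9 + (-4/3 + 2*D/3))/2 = (-31/3 + 2*D/3)/2 = -31/6 + D/3)
Q(15) + 447 = (-31/6 + (⅓)*15) + 447 = (-31/6 + 5) + 447 = -⅙ + 447 = 2681/6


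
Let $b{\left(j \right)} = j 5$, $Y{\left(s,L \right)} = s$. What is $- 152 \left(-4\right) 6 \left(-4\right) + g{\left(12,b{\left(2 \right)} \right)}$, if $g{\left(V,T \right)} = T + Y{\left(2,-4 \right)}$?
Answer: $-14580$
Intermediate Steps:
$b{\left(j \right)} = 5 j$
$g{\left(V,T \right)} = 2 + T$ ($g{\left(V,T \right)} = T + 2 = 2 + T$)
$- 152 \left(-4\right) 6 \left(-4\right) + g{\left(12,b{\left(2 \right)} \right)} = - 152 \left(-4\right) 6 \left(-4\right) + \left(2 + 5 \cdot 2\right) = - 152 \left(\left(-24\right) \left(-4\right)\right) + \left(2 + 10\right) = \left(-152\right) 96 + 12 = -14592 + 12 = -14580$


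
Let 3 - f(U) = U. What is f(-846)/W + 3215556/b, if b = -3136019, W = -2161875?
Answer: -2318097535877/2259893691875 ≈ -1.0258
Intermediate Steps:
f(U) = 3 - U
f(-846)/W + 3215556/b = (3 - 1*(-846))/(-2161875) + 3215556/(-3136019) = (3 + 846)*(-1/2161875) + 3215556*(-1/3136019) = 849*(-1/2161875) - 3215556/3136019 = -283/720625 - 3215556/3136019 = -2318097535877/2259893691875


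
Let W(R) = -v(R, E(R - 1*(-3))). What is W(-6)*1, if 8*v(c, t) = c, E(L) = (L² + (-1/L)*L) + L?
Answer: ¾ ≈ 0.75000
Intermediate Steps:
E(L) = -1 + L + L² (E(L) = (L² - 1) + L = (-1 + L²) + L = -1 + L + L²)
v(c, t) = c/8
W(R) = -R/8
W(-6)*1 = -⅛*(-6)*1 = (¾)*1 = ¾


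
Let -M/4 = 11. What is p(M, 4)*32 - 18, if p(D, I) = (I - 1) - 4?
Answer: -50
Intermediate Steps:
M = -44 (M = -4*11 = -44)
p(D, I) = -5 + I (p(D, I) = (-1 + I) - 4 = -5 + I)
p(M, 4)*32 - 18 = (-5 + 4)*32 - 18 = -1*32 - 18 = -32 - 18 = -50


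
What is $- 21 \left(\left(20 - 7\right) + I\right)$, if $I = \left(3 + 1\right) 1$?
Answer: $-357$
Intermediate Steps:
$I = 4$ ($I = 4 \cdot 1 = 4$)
$- 21 \left(\left(20 - 7\right) + I\right) = - 21 \left(\left(20 - 7\right) + 4\right) = - 21 \left(13 + 4\right) = \left(-21\right) 17 = -357$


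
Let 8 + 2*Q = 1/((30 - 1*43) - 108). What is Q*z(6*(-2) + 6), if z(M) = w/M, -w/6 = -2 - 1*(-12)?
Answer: -4845/121 ≈ -40.041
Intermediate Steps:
w = -60 (w = -6*(-2 - 1*(-12)) = -6*(-2 + 12) = -6*10 = -60)
z(M) = -60/M
Q = -969/242 (Q = -4 + 1/(2*((30 - 1*43) - 108)) = -4 + 1/(2*((30 - 43) - 108)) = -4 + 1/(2*(-13 - 108)) = -4 + (1/2)/(-121) = -4 + (1/2)*(-1/121) = -4 - 1/242 = -969/242 ≈ -4.0041)
Q*z(6*(-2) + 6) = -(-29070)/(121*(6*(-2) + 6)) = -(-29070)/(121*(-12 + 6)) = -(-29070)/(121*(-6)) = -(-29070)*(-1)/(121*6) = -969/242*10 = -4845/121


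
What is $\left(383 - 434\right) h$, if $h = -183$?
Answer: $9333$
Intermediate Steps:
$\left(383 - 434\right) h = \left(383 - 434\right) \left(-183\right) = \left(-51\right) \left(-183\right) = 9333$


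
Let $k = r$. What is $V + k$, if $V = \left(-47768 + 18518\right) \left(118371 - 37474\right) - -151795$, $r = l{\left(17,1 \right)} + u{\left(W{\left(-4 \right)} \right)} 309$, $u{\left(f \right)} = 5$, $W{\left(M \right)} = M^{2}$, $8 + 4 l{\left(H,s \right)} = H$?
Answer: $- \frac{9464335631}{4} \approx -2.3661 \cdot 10^{9}$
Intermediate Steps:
$l{\left(H,s \right)} = -2 + \frac{H}{4}$
$r = \frac{6189}{4}$ ($r = \left(-2 + \frac{1}{4} \cdot 17\right) + 5 \cdot 309 = \left(-2 + \frac{17}{4}\right) + 1545 = \frac{9}{4} + 1545 = \frac{6189}{4} \approx 1547.3$)
$k = \frac{6189}{4} \approx 1547.3$
$V = -2366085455$ ($V = \left(-29250\right) 80897 + 151795 = -2366237250 + 151795 = -2366085455$)
$V + k = -2366085455 + \frac{6189}{4} = - \frac{9464335631}{4}$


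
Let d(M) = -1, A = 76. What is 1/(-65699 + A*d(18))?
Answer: -1/65775 ≈ -1.5203e-5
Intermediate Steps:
1/(-65699 + A*d(18)) = 1/(-65699 + 76*(-1)) = 1/(-65699 - 76) = 1/(-65775) = -1/65775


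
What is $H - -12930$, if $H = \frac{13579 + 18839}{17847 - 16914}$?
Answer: $\frac{4032036}{311} \approx 12965.0$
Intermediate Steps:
$H = \frac{10806}{311}$ ($H = \frac{32418}{933} = 32418 \cdot \frac{1}{933} = \frac{10806}{311} \approx 34.746$)
$H - -12930 = \frac{10806}{311} - -12930 = \frac{10806}{311} + 12930 = \frac{4032036}{311}$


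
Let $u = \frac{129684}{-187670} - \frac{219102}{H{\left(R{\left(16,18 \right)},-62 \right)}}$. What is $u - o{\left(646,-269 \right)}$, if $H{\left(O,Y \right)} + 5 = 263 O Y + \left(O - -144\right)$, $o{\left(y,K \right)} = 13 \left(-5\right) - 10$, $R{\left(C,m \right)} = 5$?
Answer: $\frac{294023176704}{3818427655} \approx 77.001$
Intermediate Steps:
$o{\left(y,K \right)} = -75$ ($o{\left(y,K \right)} = -65 - 10 = -75$)
$H{\left(O,Y \right)} = 139 + O + 263 O Y$ ($H{\left(O,Y \right)} = -5 + \left(263 O Y + \left(O - -144\right)\right) = -5 + \left(263 O Y + \left(O + 144\right)\right) = -5 + \left(263 O Y + \left(144 + O\right)\right) = -5 + \left(144 + O + 263 O Y\right) = 139 + O + 263 O Y$)
$u = \frac{7641102579}{3818427655}$ ($u = \frac{129684}{-187670} - \frac{219102}{139 + 5 + 263 \cdot 5 \left(-62\right)} = 129684 \left(- \frac{1}{187670}\right) - \frac{219102}{139 + 5 - 81530} = - \frac{64842}{93835} - \frac{219102}{-81386} = - \frac{64842}{93835} - - \frac{109551}{40693} = - \frac{64842}{93835} + \frac{109551}{40693} = \frac{7641102579}{3818427655} \approx 2.0011$)
$u - o{\left(646,-269 \right)} = \frac{7641102579}{3818427655} - -75 = \frac{7641102579}{3818427655} + 75 = \frac{294023176704}{3818427655}$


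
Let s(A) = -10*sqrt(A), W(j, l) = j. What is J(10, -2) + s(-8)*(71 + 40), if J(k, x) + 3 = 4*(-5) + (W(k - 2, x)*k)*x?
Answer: -183 - 2220*I*sqrt(2) ≈ -183.0 - 3139.6*I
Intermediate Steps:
J(k, x) = -23 + k*x*(-2 + k) (J(k, x) = -3 + (4*(-5) + ((k - 2)*k)*x) = -3 + (-20 + ((-2 + k)*k)*x) = -3 + (-20 + (k*(-2 + k))*x) = -3 + (-20 + k*x*(-2 + k)) = -23 + k*x*(-2 + k))
J(10, -2) + s(-8)*(71 + 40) = (-23 + 10*(-2)*(-2 + 10)) + (-20*I*sqrt(2))*(71 + 40) = (-23 + 10*(-2)*8) - 20*I*sqrt(2)*111 = (-23 - 160) - 20*I*sqrt(2)*111 = -183 - 2220*I*sqrt(2)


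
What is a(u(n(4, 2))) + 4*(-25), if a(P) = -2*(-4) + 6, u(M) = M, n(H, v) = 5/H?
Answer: -86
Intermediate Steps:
a(P) = 14 (a(P) = 8 + 6 = 14)
a(u(n(4, 2))) + 4*(-25) = 14 + 4*(-25) = 14 - 100 = -86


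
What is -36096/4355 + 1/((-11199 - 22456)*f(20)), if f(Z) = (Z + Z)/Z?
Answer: -485925223/58627010 ≈ -8.2884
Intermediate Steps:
f(Z) = 2 (f(Z) = (2*Z)/Z = 2)
-36096/4355 + 1/((-11199 - 22456)*f(20)) = -36096/4355 + 1/(-11199 - 22456*2) = -36096*1/4355 + (½)/(-33655) = -36096/4355 - 1/33655*½ = -36096/4355 - 1/67310 = -485925223/58627010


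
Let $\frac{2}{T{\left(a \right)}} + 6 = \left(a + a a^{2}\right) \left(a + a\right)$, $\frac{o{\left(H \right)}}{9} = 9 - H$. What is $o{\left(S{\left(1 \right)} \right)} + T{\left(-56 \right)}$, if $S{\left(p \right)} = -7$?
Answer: $\frac{1416618577}{9837629} \approx 144.0$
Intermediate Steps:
$o{\left(H \right)} = 81 - 9 H$ ($o{\left(H \right)} = 9 \left(9 - H\right) = 81 - 9 H$)
$T{\left(a \right)} = \frac{2}{-6 + 2 a \left(a + a^{3}\right)}$ ($T{\left(a \right)} = \frac{2}{-6 + \left(a + a a^{2}\right) \left(a + a\right)} = \frac{2}{-6 + \left(a + a^{3}\right) 2 a} = \frac{2}{-6 + 2 a \left(a + a^{3}\right)}$)
$o{\left(S{\left(1 \right)} \right)} + T{\left(-56 \right)} = \left(81 - -63\right) + \frac{1}{-3 + \left(-56\right)^{2} + \left(-56\right)^{4}} = \left(81 + 63\right) + \frac{1}{-3 + 3136 + 9834496} = 144 + \frac{1}{9837629} = \frac{1416618577}{9837629}$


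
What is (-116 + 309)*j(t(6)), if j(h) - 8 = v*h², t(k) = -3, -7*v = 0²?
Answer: 1544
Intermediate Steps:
v = 0 (v = -⅐*0² = -⅐*0 = 0)
j(h) = 8 (j(h) = 8 + 0*h² = 8 + 0 = 8)
(-116 + 309)*j(t(6)) = (-116 + 309)*8 = 193*8 = 1544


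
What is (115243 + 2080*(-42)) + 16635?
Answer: 44518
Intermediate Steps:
(115243 + 2080*(-42)) + 16635 = (115243 - 87360) + 16635 = 27883 + 16635 = 44518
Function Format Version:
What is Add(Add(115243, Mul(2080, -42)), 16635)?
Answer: 44518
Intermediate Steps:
Add(Add(115243, Mul(2080, -42)), 16635) = Add(Add(115243, -87360), 16635) = Add(27883, 16635) = 44518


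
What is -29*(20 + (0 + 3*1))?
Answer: -667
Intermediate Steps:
-29*(20 + (0 + 3*1)) = -29*(20 + (0 + 3)) = -29*(20 + 3) = -29*23 = -667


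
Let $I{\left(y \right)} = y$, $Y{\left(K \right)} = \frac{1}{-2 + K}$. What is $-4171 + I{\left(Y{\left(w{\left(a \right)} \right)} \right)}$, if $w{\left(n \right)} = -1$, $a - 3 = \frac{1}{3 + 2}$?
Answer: $- \frac{12514}{3} \approx -4171.3$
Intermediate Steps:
$a = \frac{16}{5}$ ($a = 3 + \frac{1}{3 + 2} = 3 + \frac{1}{5} = \frac{16}{5} \approx 3.2$)
$-4171 + I{\left(Y{\left(w{\left(a \right)} \right)} \right)} = -4171 + \frac{1}{-2 - 1} = -4171 + \frac{1}{-3} = -4171 - \frac{1}{3} = - \frac{12514}{3}$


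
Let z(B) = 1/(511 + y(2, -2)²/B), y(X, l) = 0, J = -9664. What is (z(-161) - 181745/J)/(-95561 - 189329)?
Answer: -92881359/1406873426560 ≈ -6.6020e-5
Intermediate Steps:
z(B) = 1/511 (z(B) = 1/(511 + 0²/B) = 1/(511 + 0/B) = 1/(511 + 0) = 1/511)
(z(-161) - 181745/J)/(-95561 - 189329) = (1/511 - 181745/(-9664))/(-95561 - 189329) = (1/511 - 181745*(-1/9664))/(-284890) = (1/511 + 181745/9664)*(-1/284890) = (92881359/4938304)*(-1/284890) = -92881359/1406873426560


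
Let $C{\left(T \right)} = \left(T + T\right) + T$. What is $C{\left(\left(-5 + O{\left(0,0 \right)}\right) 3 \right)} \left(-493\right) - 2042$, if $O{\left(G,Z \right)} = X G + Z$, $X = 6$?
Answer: $20143$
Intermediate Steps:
$O{\left(G,Z \right)} = Z + 6 G$ ($O{\left(G,Z \right)} = 6 G + Z = Z + 6 G$)
$C{\left(T \right)} = 3 T$ ($C{\left(T \right)} = 2 T + T = 3 T$)
$C{\left(\left(-5 + O{\left(0,0 \right)}\right) 3 \right)} \left(-493\right) - 2042 = 3 \left(-5 + \left(0 + 6 \cdot 0\right)\right) 3 \left(-493\right) - 2042 = 3 \left(-5 + \left(0 + 0\right)\right) 3 \left(-493\right) - 2042 = 3 \left(-5 + 0\right) 3 \left(-493\right) - 2042 = 3 \left(\left(-5\right) 3\right) \left(-493\right) - 2042 = 3 \left(-15\right) \left(-493\right) - 2042 = \left(-45\right) \left(-493\right) - 2042 = 22185 - 2042 = 20143$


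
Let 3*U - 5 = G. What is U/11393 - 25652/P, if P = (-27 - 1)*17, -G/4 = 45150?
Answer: 197699122/4067301 ≈ 48.607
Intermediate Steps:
G = -180600 (G = -4*45150 = -180600)
U = -180595/3 (U = 5/3 + (⅓)*(-180600) = 5/3 - 60200 = -180595/3 ≈ -60198.)
P = -476 (P = -28*17 = -476)
U/11393 - 25652/P = -180595/3/11393 - 25652/(-476) = -180595/3*1/11393 - 25652*(-1/476) = -180595/34179 + 6413/119 = 197699122/4067301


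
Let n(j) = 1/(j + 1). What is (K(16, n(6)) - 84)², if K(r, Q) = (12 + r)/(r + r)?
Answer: 442225/64 ≈ 6909.8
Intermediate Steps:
n(j) = 1/(1 + j)
K(r, Q) = (12 + r)/(2*r) (K(r, Q) = (12 + r)/((2*r)) = (12 + r)*(1/(2*r)) = (12 + r)/(2*r))
(K(16, n(6)) - 84)² = ((½)*(12 + 16)/16 - 84)² = ((½)*(1/16)*28 - 84)² = (7/8 - 84)² = (-665/8)² = 442225/64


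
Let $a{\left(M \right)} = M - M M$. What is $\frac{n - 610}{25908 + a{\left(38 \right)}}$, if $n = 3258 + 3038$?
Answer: $\frac{2843}{12251} \approx 0.23206$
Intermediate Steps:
$n = 6296$
$a{\left(M \right)} = M - M^{2}$
$\frac{n - 610}{25908 + a{\left(38 \right)}} = \frac{6296 - 610}{25908 + 38 \left(1 - 38\right)} = \frac{5686}{25908 + 38 \left(1 - 38\right)} = \frac{5686}{25908 + 38 \left(-37\right)} = \frac{5686}{25908 - 1406} = \frac{5686}{24502} = 5686 \cdot \frac{1}{24502} = \frac{2843}{12251}$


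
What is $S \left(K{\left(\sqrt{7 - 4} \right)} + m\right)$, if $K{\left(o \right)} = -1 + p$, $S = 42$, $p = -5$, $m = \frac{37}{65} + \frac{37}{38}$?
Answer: $- \frac{231189}{1235} \approx -187.2$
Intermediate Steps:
$m = \frac{3811}{2470}$ ($m = 37 \cdot \frac{1}{65} + 37 \cdot \frac{1}{38} = \frac{37}{65} + \frac{37}{38} = \frac{3811}{2470} \approx 1.5429$)
$K{\left(o \right)} = -6$ ($K{\left(o \right)} = -1 - 5 = -6$)
$S \left(K{\left(\sqrt{7 - 4} \right)} + m\right) = 42 \left(-6 + \frac{3811}{2470}\right) = 42 \left(- \frac{11009}{2470}\right) = - \frac{231189}{1235}$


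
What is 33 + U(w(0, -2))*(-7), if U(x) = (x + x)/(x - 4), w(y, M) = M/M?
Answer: 113/3 ≈ 37.667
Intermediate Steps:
w(y, M) = 1
U(x) = 2*x/(-4 + x) (U(x) = (2*x)/(-4 + x) = 2*x/(-4 + x))
33 + U(w(0, -2))*(-7) = 33 + (2*1/(-4 + 1))*(-7) = 33 + (2*1/(-3))*(-7) = 33 + (2*1*(-1/3))*(-7) = 33 - 2/3*(-7) = 33 + 14/3 = 113/3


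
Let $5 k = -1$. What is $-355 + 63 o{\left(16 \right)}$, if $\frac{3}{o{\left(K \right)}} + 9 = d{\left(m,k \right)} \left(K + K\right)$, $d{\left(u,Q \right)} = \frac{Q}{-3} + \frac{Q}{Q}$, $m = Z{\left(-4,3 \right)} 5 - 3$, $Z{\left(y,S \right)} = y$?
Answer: $- \frac{131000}{377} \approx -347.48$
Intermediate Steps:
$k = - \frac{1}{5}$ ($k = \frac{1}{5} \left(-1\right) = - \frac{1}{5} \approx -0.2$)
$m = -23$ ($m = \left(-4\right) 5 - 3 = -20 - 3 = -23$)
$d{\left(u,Q \right)} = 1 - \frac{Q}{3}$ ($d{\left(u,Q \right)} = Q \left(- \frac{1}{3}\right) + 1 = - \frac{Q}{3} + 1 = 1 - \frac{Q}{3}$)
$o{\left(K \right)} = \frac{3}{-9 + \frac{32 K}{15}}$ ($o{\left(K \right)} = \frac{3}{-9 + \left(1 - - \frac{1}{15}\right) \left(K + K\right)} = \frac{3}{-9 + \left(1 + \frac{1}{15}\right) 2 K} = \frac{3}{-9 + \frac{16 \cdot 2 K}{15}} = \frac{3}{-9 + \frac{32 K}{15}}$)
$-355 + 63 o{\left(16 \right)} = -355 + 63 \frac{45}{-135 + 32 \cdot 16} = -355 + 63 \frac{45}{-135 + 512} = -355 + 63 \cdot \frac{45}{377} = -355 + \frac{2835}{377} = - \frac{131000}{377}$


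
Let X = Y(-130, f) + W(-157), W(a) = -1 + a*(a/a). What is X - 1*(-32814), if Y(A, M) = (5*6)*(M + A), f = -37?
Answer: 27646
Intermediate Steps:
Y(A, M) = 30*A + 30*M (Y(A, M) = 30*(A + M) = 30*A + 30*M)
W(a) = -1 + a (W(a) = -1 + a*1 = -1 + a)
X = -5168 (X = (30*(-130) + 30*(-37)) + (-1 - 157) = (-3900 - 1110) - 158 = -5010 - 158 = -5168)
X - 1*(-32814) = -5168 - 1*(-32814) = -5168 + 32814 = 27646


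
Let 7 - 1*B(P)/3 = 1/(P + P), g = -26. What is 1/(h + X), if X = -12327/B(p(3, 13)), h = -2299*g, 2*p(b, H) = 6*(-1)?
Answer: 43/2545628 ≈ 1.6892e-5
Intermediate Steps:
p(b, H) = -3 (p(b, H) = (6*(-1))/2 = (½)*(-6) = -3)
B(P) = 21 - 3/(2*P) (B(P) = 21 - 3/(P + P) = 21 - 3*1/(2*P) = 21 - 3/(2*P))
h = 59774 (h = -2299*(-26) = 59774)
X = -24654/43 (X = -12327/(21 - 3/2/(-3)) = -12327/(21 - 3/2*(-⅓)) = -12327/(21 + ½) = -12327/43/2 = -12327*2/43 = -24654/43 ≈ -573.35)
1/(h + X) = 1/(59774 - 24654/43) = 1/(2545628/43) = 43/2545628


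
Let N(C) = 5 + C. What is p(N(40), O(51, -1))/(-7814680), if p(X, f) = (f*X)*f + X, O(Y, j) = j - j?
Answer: -9/1562936 ≈ -5.7584e-6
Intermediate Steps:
O(Y, j) = 0
p(X, f) = X + X*f**2 (p(X, f) = (X*f)*f + X = X*f**2 + X = X + X*f**2)
p(N(40), O(51, -1))/(-7814680) = ((5 + 40)*(1 + 0**2))/(-7814680) = (45*(1 + 0))*(-1/7814680) = (45*1)*(-1/7814680) = 45*(-1/7814680) = -9/1562936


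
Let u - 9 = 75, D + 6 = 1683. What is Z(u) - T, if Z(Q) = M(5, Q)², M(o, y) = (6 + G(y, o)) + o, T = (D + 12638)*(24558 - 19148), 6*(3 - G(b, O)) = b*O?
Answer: -77441014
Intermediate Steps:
D = 1677 (D = -6 + 1683 = 1677)
G(b, O) = 3 - O*b/6 (G(b, O) = 3 - b*O/6 = 3 - O*b/6)
u = 84 (u = 9 + 75 = 84)
T = 77444150 (T = (1677 + 12638)*(24558 - 19148) = 14315*5410 = 77444150)
M(o, y) = 9 + o - o*y/6 (M(o, y) = (6 + (3 - o*y/6)) + o = (9 - o*y/6) + o = 9 + o - o*y/6)
Z(Q) = (14 - 5*Q/6)² (Z(Q) = (9 + 5 - ⅙*5*Q)² = (9 + 5 - 5*Q/6)² = (14 - 5*Q/6)²)
Z(u) - T = (-84 + 5*84)²/36 - 1*77444150 = (-84 + 420)²/36 - 77444150 = (1/36)*336² - 77444150 = (1/36)*112896 - 77444150 = 3136 - 77444150 = -77441014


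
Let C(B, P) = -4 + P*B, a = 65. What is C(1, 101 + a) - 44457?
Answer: -44295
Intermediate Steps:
C(B, P) = -4 + B*P
C(1, 101 + a) - 44457 = (-4 + 1*(101 + 65)) - 44457 = (-4 + 1*166) - 44457 = (-4 + 166) - 44457 = 162 - 44457 = -44295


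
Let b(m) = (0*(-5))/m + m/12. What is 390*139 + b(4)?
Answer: 162631/3 ≈ 54210.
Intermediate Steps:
b(m) = m/12 (b(m) = 0/m + m*(1/12) = 0 + m/12 = m/12)
390*139 + b(4) = 390*139 + (1/12)*4 = 54210 + 1/3 = 162631/3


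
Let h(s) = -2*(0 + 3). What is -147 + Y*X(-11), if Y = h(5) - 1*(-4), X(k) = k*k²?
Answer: 2515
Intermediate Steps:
X(k) = k³
h(s) = -6 (h(s) = -2*3 = -6)
Y = -2 (Y = -6 - 1*(-4) = -6 + 4 = -2)
-147 + Y*X(-11) = -147 - 2*(-11)³ = -147 - 2*(-1331) = -147 + 2662 = 2515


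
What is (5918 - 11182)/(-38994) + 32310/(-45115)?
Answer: -102241078/175921431 ≈ -0.58117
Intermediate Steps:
(5918 - 11182)/(-38994) + 32310/(-45115) = -5264*(-1/38994) + 32310*(-1/45115) = 2632/19497 - 6462/9023 = -102241078/175921431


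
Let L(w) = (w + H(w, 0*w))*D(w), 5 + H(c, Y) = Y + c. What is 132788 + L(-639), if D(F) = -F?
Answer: -687049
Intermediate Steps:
H(c, Y) = -5 + Y + c (H(c, Y) = -5 + (Y + c) = -5 + Y + c)
L(w) = -w*(-5 + 2*w) (L(w) = (w + (-5 + 0*w + w))*(-w) = (w + (-5 + 0 + w))*(-w) = (w + (-5 + w))*(-w) = (-5 + 2*w)*(-w) = -w*(-5 + 2*w))
132788 + L(-639) = 132788 - 639*(5 - 2*(-639)) = 132788 - 639*(5 + 1278) = 132788 - 639*1283 = 132788 - 819837 = -687049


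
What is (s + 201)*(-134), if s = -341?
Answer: 18760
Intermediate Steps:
(s + 201)*(-134) = (-341 + 201)*(-134) = -140*(-134) = 18760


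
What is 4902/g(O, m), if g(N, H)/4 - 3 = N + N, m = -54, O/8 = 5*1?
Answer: 2451/166 ≈ 14.765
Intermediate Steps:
O = 40 (O = 8*(5*1) = 8*5 = 40)
g(N, H) = 12 + 8*N (g(N, H) = 12 + 4*(N + N) = 12 + 4*(2*N) = 12 + 8*N)
4902/g(O, m) = 4902/(12 + 8*40) = 4902/(12 + 320) = 4902/332 = 4902*(1/332) = 2451/166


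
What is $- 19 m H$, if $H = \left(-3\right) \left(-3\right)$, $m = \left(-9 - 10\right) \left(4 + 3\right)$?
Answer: $22743$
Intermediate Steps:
$m = -133$ ($m = \left(-19\right) 7 = -133$)
$H = 9$
$- 19 m H = \left(-19\right) \left(-133\right) 9 = 2527 \cdot 9 = 22743$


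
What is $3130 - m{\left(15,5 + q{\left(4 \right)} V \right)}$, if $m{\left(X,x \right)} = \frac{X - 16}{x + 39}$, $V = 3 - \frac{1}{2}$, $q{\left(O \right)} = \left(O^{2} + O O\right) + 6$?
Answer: $\frac{435071}{139} \approx 3130.0$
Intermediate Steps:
$q{\left(O \right)} = 6 + 2 O^{2}$ ($q{\left(O \right)} = \left(O^{2} + O^{2}\right) + 6 = 2 O^{2} + 6 = 6 + 2 O^{2}$)
$V = \frac{5}{2}$ ($V = 3 - \frac{1}{2} = \frac{5}{2} \approx 2.5$)
$m{\left(X,x \right)} = \frac{-16 + X}{39 + x}$
$3130 - m{\left(15,5 + q{\left(4 \right)} V \right)} = 3130 - \frac{-16 + 15}{39 + \left(5 + \left(6 + 2 \cdot 4^{2}\right) \frac{5}{2}\right)} = 3130 - \frac{1}{39 + \left(5 + \left(6 + 2 \cdot 16\right) \frac{5}{2}\right)} \left(-1\right) = 3130 - \frac{1}{39 + \left(5 + \left(6 + 32\right) \frac{5}{2}\right)} \left(-1\right) = 3130 - \frac{1}{39 + \left(5 + 38 \cdot \frac{5}{2}\right)} \left(-1\right) = 3130 - \frac{1}{39 + \left(5 + 95\right)} \left(-1\right) = 3130 - \frac{1}{39 + 100} \left(-1\right) = 3130 - \frac{1}{139} \left(-1\right) = 3130 - - \frac{1}{139} = 3130 + \frac{1}{139} = \frac{435071}{139}$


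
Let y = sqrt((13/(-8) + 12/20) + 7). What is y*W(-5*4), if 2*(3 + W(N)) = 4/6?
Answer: -2*sqrt(2390)/15 ≈ -6.5183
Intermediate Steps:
W(N) = -8/3 (W(N) = -3 + (4/6)/2 = -3 + (4*(1/6))/2 = -3 + (1/2)*(2/3) = -3 + 1/3 = -8/3)
y = sqrt(2390)/20 (y = sqrt((13*(-1/8) + 12*(1/20)) + 7) = sqrt((-13/8 + 3/5) + 7) = sqrt(-41/40 + 7) = sqrt(239/40) = sqrt(2390)/20 ≈ 2.4444)
y*W(-5*4) = (sqrt(2390)/20)*(-8/3) = -2*sqrt(2390)/15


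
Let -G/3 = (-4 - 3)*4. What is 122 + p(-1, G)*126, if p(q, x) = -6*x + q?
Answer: -63508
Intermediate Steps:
G = 84 (G = -3*(-4 - 3)*4 = -(-21)*4 = -3*(-28) = 84)
p(q, x) = q - 6*x
122 + p(-1, G)*126 = 122 + (-1 - 6*84)*126 = 122 + (-1 - 504)*126 = 122 - 505*126 = 122 - 63630 = -63508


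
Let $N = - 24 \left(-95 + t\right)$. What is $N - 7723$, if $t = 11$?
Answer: $-5707$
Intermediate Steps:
$N = 2016$ ($N = - 24 \left(-95 + 11\right) = \left(-24\right) \left(-84\right) = 2016$)
$N - 7723 = 2016 - 7723 = -5707$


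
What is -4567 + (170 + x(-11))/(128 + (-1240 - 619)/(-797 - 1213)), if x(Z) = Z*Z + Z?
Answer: -1182925013/259139 ≈ -4564.8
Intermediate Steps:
x(Z) = Z + Z**2 (x(Z) = Z**2 + Z = Z + Z**2)
-4567 + (170 + x(-11))/(128 + (-1240 - 619)/(-797 - 1213)) = -4567 + (170 - 11*(1 - 11))/(128 + (-1240 - 619)/(-797 - 1213)) = -4567 + (170 - 11*(-10))/(128 - 1859/(-2010)) = -4567 + (170 + 110)/(128 - 1859*(-1/2010)) = -4567 + 280/(128 + 1859/2010) = -4567 + 280/(259139/2010) = -4567 + 280*(2010/259139) = -4567 + 562800/259139 = -1182925013/259139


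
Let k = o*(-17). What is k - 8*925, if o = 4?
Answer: -7468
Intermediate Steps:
k = -68 (k = 4*(-17) = -68)
k - 8*925 = -68 - 8*925 = -68 - 7400 = -7468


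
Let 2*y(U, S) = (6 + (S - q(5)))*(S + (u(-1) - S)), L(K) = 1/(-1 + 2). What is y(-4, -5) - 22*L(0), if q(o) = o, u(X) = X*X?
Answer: -24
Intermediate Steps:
u(X) = X²
L(K) = 1 (L(K) = 1/1 = 1)
y(U, S) = ½ + S/2 (y(U, S) = ((6 + (S - 1*5))*(S + ((-1)² - S)))/2 = ((6 + (S - 5))*(S + (1 - S)))/2 = ((6 + (-5 + S))*1)/2 = ((1 + S)*1)/2 = (1 + S)/2 = ½ + S/2)
y(-4, -5) - 22*L(0) = (½ + (½)*(-5)) - 22*1 = (½ - 5/2) - 22 = -2 - 22 = -24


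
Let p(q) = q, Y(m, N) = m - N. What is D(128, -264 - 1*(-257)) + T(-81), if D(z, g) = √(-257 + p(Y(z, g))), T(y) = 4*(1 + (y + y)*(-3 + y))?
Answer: 54436 + I*√122 ≈ 54436.0 + 11.045*I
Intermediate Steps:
T(y) = 4 + 8*y*(-3 + y) (T(y) = 4*(1 + (2*y)*(-3 + y)) = 4*(1 + 2*y*(-3 + y)) = 4 + 8*y*(-3 + y))
D(z, g) = √(-257 + z - g) (D(z, g) = √(-257 + (z - g)) = √(-257 + z - g))
D(128, -264 - 1*(-257)) + T(-81) = √(-257 + 128 - (-264 - 1*(-257))) + (4 - 24*(-81) + 8*(-81)²) = √(-257 + 128 - (-264 + 257)) + (4 + 1944 + 8*6561) = √(-257 + 128 - 1*(-7)) + (4 + 1944 + 52488) = √(-257 + 128 + 7) + 54436 = √(-122) + 54436 = I*√122 + 54436 = 54436 + I*√122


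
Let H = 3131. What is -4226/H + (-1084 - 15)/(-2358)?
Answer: -6523939/7382898 ≈ -0.88366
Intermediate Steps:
-4226/H + (-1084 - 15)/(-2358) = -4226/3131 + (-1084 - 15)/(-2358) = -4226*1/3131 - 1099*(-1/2358) = -4226/3131 + 1099/2358 = -6523939/7382898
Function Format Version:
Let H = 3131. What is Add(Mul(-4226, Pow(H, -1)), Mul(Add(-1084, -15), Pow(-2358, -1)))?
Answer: Rational(-6523939, 7382898) ≈ -0.88366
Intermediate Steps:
Add(Mul(-4226, Pow(H, -1)), Mul(Add(-1084, -15), Pow(-2358, -1))) = Add(Mul(-4226, Pow(3131, -1)), Mul(Add(-1084, -15), Pow(-2358, -1))) = Add(Mul(-4226, Rational(1, 3131)), Mul(-1099, Rational(-1, 2358))) = Add(Rational(-4226, 3131), Rational(1099, 2358)) = Rational(-6523939, 7382898)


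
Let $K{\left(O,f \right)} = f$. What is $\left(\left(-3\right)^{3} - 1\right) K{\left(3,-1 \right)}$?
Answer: $28$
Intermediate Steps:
$\left(\left(-3\right)^{3} - 1\right) K{\left(3,-1 \right)} = \left(\left(-3\right)^{3} - 1\right) \left(-1\right) = \left(-27 - 1\right) \left(-1\right) = \left(-28\right) \left(-1\right) = 28$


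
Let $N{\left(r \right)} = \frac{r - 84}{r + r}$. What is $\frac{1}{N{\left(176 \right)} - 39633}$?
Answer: $- \frac{88}{3487681} \approx -2.5232 \cdot 10^{-5}$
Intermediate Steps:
$N{\left(r \right)} = \frac{-84 + r}{2 r}$
$\frac{1}{N{\left(176 \right)} - 39633} = \frac{1}{\frac{-84 + 176}{2 \cdot 176} - 39633} = \frac{1}{\frac{1}{2} \cdot \frac{1}{176} \cdot 92 - 39633} = \frac{1}{\frac{23}{88} - 39633} = \frac{1}{- \frac{3487681}{88}} = - \frac{88}{3487681}$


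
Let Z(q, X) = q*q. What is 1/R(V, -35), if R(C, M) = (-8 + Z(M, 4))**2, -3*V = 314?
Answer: 1/1481089 ≈ 6.7518e-7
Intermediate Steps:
V = -314/3 (V = -1/3*314 = -314/3 ≈ -104.67)
Z(q, X) = q**2
R(C, M) = (-8 + M**2)**2
1/R(V, -35) = 1/((-8 + (-35)**2)**2) = 1/((-8 + 1225)**2) = 1/(1217**2) = 1/1481089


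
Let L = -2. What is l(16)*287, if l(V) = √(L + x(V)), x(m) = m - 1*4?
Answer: 287*√10 ≈ 907.57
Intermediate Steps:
x(m) = -4 + m (x(m) = m - 4 = -4 + m)
l(V) = √(-6 + V) (l(V) = √(-2 + (-4 + V)) = √(-6 + V))
l(16)*287 = √(-6 + 16)*287 = √10*287 = 287*√10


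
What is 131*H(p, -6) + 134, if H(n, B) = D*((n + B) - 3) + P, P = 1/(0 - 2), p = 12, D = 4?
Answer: 3281/2 ≈ 1640.5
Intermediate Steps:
P = -½ (P = 1/(-2) = -½ ≈ -0.50000)
H(n, B) = -25/2 + 4*B + 4*n (H(n, B) = 4*((n + B) - 3) - ½ = 4*((B + n) - 3) - ½ = 4*(-3 + B + n) - ½ = (-12 + 4*B + 4*n) - ½ = -25/2 + 4*B + 4*n)
131*H(p, -6) + 134 = 131*(-25/2 + 4*(-6) + 4*12) + 134 = 131*(-25/2 - 24 + 48) + 134 = 131*(23/2) + 134 = 3013/2 + 134 = 3281/2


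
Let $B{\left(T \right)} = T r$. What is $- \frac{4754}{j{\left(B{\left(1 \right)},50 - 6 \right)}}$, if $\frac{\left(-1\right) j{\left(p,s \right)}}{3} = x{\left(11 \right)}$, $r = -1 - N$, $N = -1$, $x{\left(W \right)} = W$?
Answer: $\frac{4754}{33} \approx 144.06$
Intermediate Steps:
$r = 0$ ($r = -1 - -1 = -1 + 1 = 0$)
$B{\left(T \right)} = 0$ ($B{\left(T \right)} = T 0 = 0$)
$j{\left(p,s \right)} = -33$ ($j{\left(p,s \right)} = \left(-3\right) 11 = -33$)
$- \frac{4754}{j{\left(B{\left(1 \right)},50 - 6 \right)}} = - \frac{4754}{-33} = \left(-4754\right) \left(- \frac{1}{33}\right) = \frac{4754}{33}$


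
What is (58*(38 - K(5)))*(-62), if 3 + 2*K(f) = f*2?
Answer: -124062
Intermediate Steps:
K(f) = -3/2 + f (K(f) = -3/2 + (f*2)/2 = -3/2 + (2*f)/2 = -3/2 + f)
(58*(38 - K(5)))*(-62) = (58*(38 - (-3/2 + 5)))*(-62) = (58*(38 - 1*7/2))*(-62) = (58*(38 - 7/2))*(-62) = (58*(69/2))*(-62) = 2001*(-62) = -124062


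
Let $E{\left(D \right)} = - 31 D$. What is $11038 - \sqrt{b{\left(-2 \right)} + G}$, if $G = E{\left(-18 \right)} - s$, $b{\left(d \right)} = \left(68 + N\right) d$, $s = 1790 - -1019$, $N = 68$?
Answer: $11038 - 29 i \sqrt{3} \approx 11038.0 - 50.229 i$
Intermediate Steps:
$s = 2809$ ($s = 1790 + 1019 = 2809$)
$b{\left(d \right)} = 136 d$ ($b{\left(d \right)} = \left(68 + 68\right) d = 136 d$)
$G = -2251$ ($G = \left(-31\right) \left(-18\right) - 2809 = 558 - 2809 = -2251$)
$11038 - \sqrt{b{\left(-2 \right)} + G} = 11038 - \sqrt{136 \left(-2\right) - 2251} = 11038 - \sqrt{-272 - 2251} = 11038 - \sqrt{-2523} = 11038 - 29 i \sqrt{3}$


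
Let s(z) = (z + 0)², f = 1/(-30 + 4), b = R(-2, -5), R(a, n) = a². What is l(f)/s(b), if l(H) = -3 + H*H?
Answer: -2027/10816 ≈ -0.18741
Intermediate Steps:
b = 4 (b = (-2)² = 4)
f = -1/26 (f = 1/(-26) = -1/26 ≈ -0.038462)
s(z) = z²
l(H) = -3 + H²
l(f)/s(b) = (-3 + (-1/26)²)/(4²) = (-3 + 1/676)/16 = -2027/676*1/16 = -2027/10816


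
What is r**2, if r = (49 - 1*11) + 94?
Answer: 17424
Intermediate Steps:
r = 132 (r = (49 - 11) + 94 = 38 + 94 = 132)
r**2 = 132**2 = 17424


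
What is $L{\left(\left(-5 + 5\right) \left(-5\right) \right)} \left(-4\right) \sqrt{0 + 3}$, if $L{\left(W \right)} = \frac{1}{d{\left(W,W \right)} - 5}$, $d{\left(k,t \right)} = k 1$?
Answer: $\frac{4 \sqrt{3}}{5} \approx 1.3856$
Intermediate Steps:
$d{\left(k,t \right)} = k$
$L{\left(W \right)} = \frac{1}{-5 + W}$ ($L{\left(W \right)} = \frac{1}{W - 5} = \frac{1}{-5 + W}$)
$L{\left(\left(-5 + 5\right) \left(-5\right) \right)} \left(-4\right) \sqrt{0 + 3} = \frac{1}{-5 + \left(-5 + 5\right) \left(-5\right)} \left(-4\right) \sqrt{0 + 3} = \frac{1}{-5 + 0 \left(-5\right)} \left(-4\right) \sqrt{3} = \frac{1}{-5 + 0} \left(-4\right) \sqrt{3} = \frac{1}{-5} \left(-4\right) \sqrt{3} = \left(- \frac{1}{5}\right) \left(-4\right) \sqrt{3} = \frac{4 \sqrt{3}}{5}$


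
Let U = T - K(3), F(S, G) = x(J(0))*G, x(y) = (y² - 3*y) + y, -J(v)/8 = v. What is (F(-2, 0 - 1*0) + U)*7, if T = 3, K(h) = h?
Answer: 0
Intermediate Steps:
J(v) = -8*v
x(y) = y² - 2*y
F(S, G) = 0 (F(S, G) = ((-8*0)*(-2 - 8*0))*G = (0*(-2 + 0))*G = (0*(-2))*G = 0*G = 0)
U = 0 (U = 3 - 1*3 = 3 - 3 = 0)
(F(-2, 0 - 1*0) + U)*7 = (0 + 0)*7 = 0*7 = 0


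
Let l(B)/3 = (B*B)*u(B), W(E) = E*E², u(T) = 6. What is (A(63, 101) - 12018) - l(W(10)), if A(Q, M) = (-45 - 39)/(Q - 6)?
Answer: -342228370/19 ≈ -1.8012e+7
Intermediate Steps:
W(E) = E³
A(Q, M) = -84/(-6 + Q)
l(B) = 18*B² (l(B) = 3*((B*B)*6) = 3*(B²*6) = 3*(6*B²) = 18*B²)
(A(63, 101) - 12018) - l(W(10)) = (-84/(-6 + 63) - 12018) - 18*(10³)² = (-84/57 - 12018) - 18*1000² = (-84*1/57 - 12018) - 18*1000000 = (-28/19 - 12018) - 1*18000000 = -228370/19 - 18000000 = -342228370/19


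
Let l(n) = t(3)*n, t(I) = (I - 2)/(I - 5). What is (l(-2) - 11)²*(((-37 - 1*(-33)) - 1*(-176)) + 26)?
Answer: 19800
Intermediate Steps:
t(I) = (-2 + I)/(-5 + I)
l(n) = -n/2 (l(n) = ((-2 + 3)/(-5 + 3))*n = (1/(-2))*n = (-½*1)*n = -n/2)
(l(-2) - 11)²*(((-37 - 1*(-33)) - 1*(-176)) + 26) = (-½*(-2) - 11)²*(((-37 - 1*(-33)) - 1*(-176)) + 26) = (1 - 11)²*(((-37 + 33) + 176) + 26) = (-10)²*((-4 + 176) + 26) = 100*(172 + 26) = 100*198 = 19800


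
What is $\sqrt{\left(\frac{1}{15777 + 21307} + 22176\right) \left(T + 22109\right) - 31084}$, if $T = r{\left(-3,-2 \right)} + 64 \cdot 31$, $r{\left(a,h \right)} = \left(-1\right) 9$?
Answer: $\frac{\sqrt{45902857045084391}}{9271} \approx 23110.0$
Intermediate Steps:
$r{\left(a,h \right)} = -9$
$T = 1975$ ($T = -9 + 64 \cdot 31 = -9 + 1984 = 1975$)
$\sqrt{\left(\frac{1}{15777 + 21307} + 22176\right) \left(T + 22109\right) - 31084} = \sqrt{\left(\frac{1}{15777 + 21307} + 22176\right) \left(1975 + 22109\right) - 31084} = \sqrt{\left(\frac{1}{37084} + 22176\right) 24084 - 31084} = \sqrt{\frac{822374785}{37084} \cdot 24084 - 31084} = \sqrt{\frac{4951518580485}{9271} - 31084} = \sqrt{\frac{4951230400721}{9271}} = \frac{\sqrt{45902857045084391}}{9271}$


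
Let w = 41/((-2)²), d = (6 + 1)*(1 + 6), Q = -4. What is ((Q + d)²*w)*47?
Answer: 3902175/4 ≈ 9.7554e+5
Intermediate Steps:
d = 49 (d = 7*7 = 49)
w = 41/4 ≈ 10.250
((Q + d)²*w)*47 = ((-4 + 49)²*(41/4))*47 = (45²*(41/4))*47 = (2025*(41/4))*47 = (83025/4)*47 = 3902175/4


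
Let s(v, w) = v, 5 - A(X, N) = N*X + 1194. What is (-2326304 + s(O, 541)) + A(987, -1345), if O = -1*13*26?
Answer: -1000316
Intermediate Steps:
O = -338 (O = -13*26 = -338)
A(X, N) = -1189 - N*X (A(X, N) = 5 - (N*X + 1194) = 5 - (1194 + N*X) = 5 + (-1194 - N*X) = -1189 - N*X)
(-2326304 + s(O, 541)) + A(987, -1345) = (-2326304 - 338) + (-1189 - 1*(-1345)*987) = -2326642 + (-1189 + 1327515) = -2326642 + 1326326 = -1000316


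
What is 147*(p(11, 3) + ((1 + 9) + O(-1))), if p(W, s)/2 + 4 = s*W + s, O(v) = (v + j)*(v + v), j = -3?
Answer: 12054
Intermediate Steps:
O(v) = 2*v*(-3 + v) (O(v) = (v - 3)*(v + v) = (-3 + v)*(2*v) = 2*v*(-3 + v))
p(W, s) = -8 + 2*s + 2*W*s (p(W, s) = -8 + 2*(s*W + s) = -8 + 2*(W*s + s) = -8 + 2*(s + W*s) = -8 + (2*s + 2*W*s) = -8 + 2*s + 2*W*s)
147*(p(11, 3) + ((1 + 9) + O(-1))) = 147*((-8 + 2*3 + 2*11*3) + ((1 + 9) + 2*(-1)*(-3 - 1))) = 147*((-8 + 6 + 66) + (10 + 2*(-1)*(-4))) = 147*(64 + (10 + 8)) = 147*(64 + 18) = 147*82 = 12054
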